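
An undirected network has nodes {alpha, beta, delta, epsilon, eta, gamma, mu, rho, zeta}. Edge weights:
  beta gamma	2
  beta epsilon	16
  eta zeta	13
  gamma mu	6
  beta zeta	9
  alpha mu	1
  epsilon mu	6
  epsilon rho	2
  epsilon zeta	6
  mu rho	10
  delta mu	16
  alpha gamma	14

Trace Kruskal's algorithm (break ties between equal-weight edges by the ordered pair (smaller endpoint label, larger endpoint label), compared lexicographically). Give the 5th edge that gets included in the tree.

epsilon-zeta

Sort edges by weight, then run Kruskal:
alpha mu (1): add — endpoints in different components.
beta gamma (2): add — endpoints in different components.
epsilon rho (2): add — endpoints in different components.
epsilon mu (6): add — endpoints in different components.
epsilon zeta (6): add — endpoints in different components.
gamma mu (6): add — endpoints in different components.
beta zeta (9): skip — zeta and beta already connected.
mu rho (10): skip — rho and mu already connected.
eta zeta (13): add — endpoints in different components.
alpha gamma (14): skip — gamma and alpha already connected.
beta epsilon (16): skip — epsilon and beta already connected.
delta mu (16): add — endpoints in different components.
The 5th edge added is epsilon zeta.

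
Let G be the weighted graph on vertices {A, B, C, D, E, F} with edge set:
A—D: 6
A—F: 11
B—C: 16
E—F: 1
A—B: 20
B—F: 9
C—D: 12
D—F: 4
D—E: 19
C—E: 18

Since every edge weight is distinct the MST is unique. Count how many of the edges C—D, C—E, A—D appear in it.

Sort edges by weight, then run Kruskal:
E—F (1): add — endpoints in different components.
D—F (4): add — endpoints in different components.
A—D (6): add — endpoints in different components.
B—F (9): add — endpoints in different components.
A—F (11): skip — A and F already connected.
C—D (12): add — endpoints in different components.
MST edge set: {E—F, D—F, A—D, B—F, C—D}.
Of the listed edges, {C—D, A—D} are in the MST → 2.

2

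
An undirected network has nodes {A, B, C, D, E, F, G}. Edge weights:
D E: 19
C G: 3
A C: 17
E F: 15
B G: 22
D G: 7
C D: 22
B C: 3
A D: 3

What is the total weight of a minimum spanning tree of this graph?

50

Sort edges by weight, then run Kruskal:
A D (3): add — endpoints in different components.
B C (3): add — endpoints in different components.
C G (3): add — endpoints in different components.
D G (7): add — endpoints in different components.
E F (15): add — endpoints in different components.
A C (17): skip — A and C already connected.
D E (19): add — endpoints in different components.
MST edges: A D, B C, C G, D G, E F, D E; total weight 3+3+3+7+15+19 = 50.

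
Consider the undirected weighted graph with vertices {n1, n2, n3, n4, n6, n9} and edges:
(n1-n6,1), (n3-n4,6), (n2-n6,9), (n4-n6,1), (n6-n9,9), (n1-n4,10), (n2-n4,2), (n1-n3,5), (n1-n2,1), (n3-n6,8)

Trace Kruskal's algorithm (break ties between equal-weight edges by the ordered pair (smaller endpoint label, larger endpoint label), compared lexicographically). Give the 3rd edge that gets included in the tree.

Kruskal: consider edges lightest-first.
n1-n2 (1): add — endpoints in different components.
n1-n6 (1): add — endpoints in different components.
n4-n6 (1): add — endpoints in different components.
n2-n4 (2): skip — n2 and n4 already connected.
n1-n3 (5): add — endpoints in different components.
n3-n4 (6): skip — n4 and n3 already connected.
n3-n6 (8): skip — n3 and n6 already connected.
n2-n6 (9): skip — n2 and n6 already connected.
n6-n9 (9): add — endpoints in different components.
The 3rd edge added is n4-n6.

n4-n6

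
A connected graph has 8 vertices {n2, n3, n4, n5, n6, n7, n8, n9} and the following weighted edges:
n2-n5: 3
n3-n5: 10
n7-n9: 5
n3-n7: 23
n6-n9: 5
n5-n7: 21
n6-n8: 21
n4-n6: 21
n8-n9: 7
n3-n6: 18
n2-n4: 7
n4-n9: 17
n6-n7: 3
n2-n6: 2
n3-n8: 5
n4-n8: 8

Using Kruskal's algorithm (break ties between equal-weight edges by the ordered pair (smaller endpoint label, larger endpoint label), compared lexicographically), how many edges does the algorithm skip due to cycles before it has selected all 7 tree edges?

1

Kruskal: consider edges lightest-first.
n2-n6 (2): add — endpoints in different components.
n2-n5 (3): add — endpoints in different components.
n6-n7 (3): add — endpoints in different components.
n3-n8 (5): add — endpoints in different components.
n6-n9 (5): add — endpoints in different components.
n7-n9 (5): skip — n7 and n9 already connected.
n2-n4 (7): add — endpoints in different components.
n8-n9 (7): add — endpoints in different components.
Edges rejected before the tree was complete: 1.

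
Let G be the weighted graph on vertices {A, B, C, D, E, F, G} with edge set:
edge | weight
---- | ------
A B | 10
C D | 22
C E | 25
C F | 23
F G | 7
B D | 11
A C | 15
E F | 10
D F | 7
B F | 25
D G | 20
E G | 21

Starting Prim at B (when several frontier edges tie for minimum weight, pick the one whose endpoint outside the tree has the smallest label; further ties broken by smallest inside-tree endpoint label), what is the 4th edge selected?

F-G

Grow the tree from B using Prim:
Step 1: frontier [A B 10, B D 11, B F 25] → take A B (10); add A.
Step 2: frontier [A C 15, B D 11, B F 25] → take B D (11); add D.
Step 3: frontier [A C 15, B F 25, D F 7, D G 20, C D 22] → take D F (7); add F.
Step 4: frontier [A C 15, D G 20, C D 22, F G 7, E F 10, C F 23] → take F G (7); add G.
Step 5: frontier [A C 15, C D 22, E F 10, C F 23, E G 21] → take E F (10); add E.
Step 6: frontier [A C 15, C D 22, C E 25, C F 23] → take A C (15); add C.
The 4th edge added is F G.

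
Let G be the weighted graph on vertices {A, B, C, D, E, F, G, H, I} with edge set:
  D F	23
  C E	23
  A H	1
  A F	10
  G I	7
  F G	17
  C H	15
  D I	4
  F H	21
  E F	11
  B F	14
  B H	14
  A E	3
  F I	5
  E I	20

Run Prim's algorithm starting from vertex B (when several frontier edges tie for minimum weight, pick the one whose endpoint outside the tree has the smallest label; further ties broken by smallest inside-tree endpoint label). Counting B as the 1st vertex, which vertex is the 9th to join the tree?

C

Prim's algorithm from B:
Step 1: cheapest edge leaving the tree is B F (14); add F.
Step 2: cheapest edge leaving the tree is F I (5); add I.
Step 3: cheapest edge leaving the tree is D I (4); add D.
Step 4: cheapest edge leaving the tree is G I (7); add G.
Step 5: cheapest edge leaving the tree is A F (10); add A.
Step 6: cheapest edge leaving the tree is A H (1); add H.
Step 7: cheapest edge leaving the tree is A E (3); add E.
Step 8: cheapest edge leaving the tree is C H (15); add C.
Vertex order: B, F, I, D, G, A, H, E, C. The 9th vertex is C.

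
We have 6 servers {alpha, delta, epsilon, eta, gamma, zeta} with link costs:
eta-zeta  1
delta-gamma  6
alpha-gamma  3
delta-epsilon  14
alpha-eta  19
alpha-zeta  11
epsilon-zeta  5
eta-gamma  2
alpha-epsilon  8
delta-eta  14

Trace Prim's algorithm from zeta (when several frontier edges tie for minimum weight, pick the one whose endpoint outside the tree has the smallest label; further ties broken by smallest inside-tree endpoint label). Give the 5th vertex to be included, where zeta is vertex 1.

Prim's algorithm from zeta:
Step 1: frontier [eta-zeta 1, epsilon-zeta 5, alpha-zeta 11] → take eta-zeta (1); add eta.
Step 2: frontier [eta-gamma 2, delta-eta 14, alpha-eta 19, epsilon-zeta 5, alpha-zeta 11] → take eta-gamma (2); add gamma.
Step 3: frontier [delta-eta 14, alpha-eta 19, alpha-gamma 3, delta-gamma 6, epsilon-zeta 5, alpha-zeta 11] → take alpha-gamma (3); add alpha.
Step 4: frontier [alpha-epsilon 8, delta-eta 14, delta-gamma 6, epsilon-zeta 5] → take epsilon-zeta (5); add epsilon.
Step 5: frontier [delta-epsilon 14, delta-eta 14, delta-gamma 6] → take delta-gamma (6); add delta.
Vertex order: zeta, eta, gamma, alpha, epsilon, delta. The 5th vertex is epsilon.

epsilon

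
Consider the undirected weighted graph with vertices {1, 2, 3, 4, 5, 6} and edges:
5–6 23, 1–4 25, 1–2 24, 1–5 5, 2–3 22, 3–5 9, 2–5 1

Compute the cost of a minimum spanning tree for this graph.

63

Kruskal: consider edges lightest-first.
2–5 (1): add. Components now {1} {2,5} {3} {4} {6}
1–5 (5): add. Components now {1,2,5} {3} {4} {6}
3–5 (9): add. Components now {1,2,3,5} {4} {6}
2–3 (22): skip — 2 and 3 already connected.
5–6 (23): add. Components now {1,2,3,5,6} {4}
1–2 (24): skip — 1 and 2 already connected.
1–4 (25): add. Components now {1,2,3,4,5,6}
MST edges: 2–5, 1–5, 3–5, 5–6, 1–4; total weight 1+5+9+23+25 = 63.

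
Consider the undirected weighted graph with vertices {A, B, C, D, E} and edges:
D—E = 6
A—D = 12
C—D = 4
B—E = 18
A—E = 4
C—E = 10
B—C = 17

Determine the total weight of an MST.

Grow the tree from A using Prim:
Step 1: frontier [A—E 4, A—D 12] → take A—E (4); add E.
Step 2: frontier [A—D 12, D—E 6, C—E 10, B—E 18] → take D—E (6); add D.
Step 3: frontier [C—D 4, C—E 10, B—E 18] → take C—D (4); add C.
Step 4: frontier [B—C 17, B—E 18] → take B—C (17); add B.
MST edges: A—E, D—E, C—D, B—C; total weight 4+6+4+17 = 31.

31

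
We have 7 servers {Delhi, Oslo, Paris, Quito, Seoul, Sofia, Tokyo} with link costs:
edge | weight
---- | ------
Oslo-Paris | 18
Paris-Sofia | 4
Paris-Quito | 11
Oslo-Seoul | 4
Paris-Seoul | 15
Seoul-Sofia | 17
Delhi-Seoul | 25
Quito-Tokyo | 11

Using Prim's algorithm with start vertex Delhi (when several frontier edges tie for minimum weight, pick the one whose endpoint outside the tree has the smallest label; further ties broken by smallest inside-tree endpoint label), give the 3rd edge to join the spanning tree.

Prim, starting at Delhi.
Step 1: frontier [Delhi-Seoul 25] → take Delhi-Seoul (25); add Seoul.
Step 2: frontier [Oslo-Seoul 4, Paris-Seoul 15, Seoul-Sofia 17] → take Oslo-Seoul (4); add Oslo.
Step 3: frontier [Oslo-Paris 18, Paris-Seoul 15, Seoul-Sofia 17] → take Paris-Seoul (15); add Paris.
Step 4: frontier [Paris-Sofia 4, Paris-Quito 11, Seoul-Sofia 17] → take Paris-Sofia (4); add Sofia.
Step 5: frontier [Paris-Quito 11] → take Paris-Quito (11); add Quito.
Step 6: frontier [Quito-Tokyo 11] → take Quito-Tokyo (11); add Tokyo.
The 3rd edge added is Paris-Seoul.

Paris-Seoul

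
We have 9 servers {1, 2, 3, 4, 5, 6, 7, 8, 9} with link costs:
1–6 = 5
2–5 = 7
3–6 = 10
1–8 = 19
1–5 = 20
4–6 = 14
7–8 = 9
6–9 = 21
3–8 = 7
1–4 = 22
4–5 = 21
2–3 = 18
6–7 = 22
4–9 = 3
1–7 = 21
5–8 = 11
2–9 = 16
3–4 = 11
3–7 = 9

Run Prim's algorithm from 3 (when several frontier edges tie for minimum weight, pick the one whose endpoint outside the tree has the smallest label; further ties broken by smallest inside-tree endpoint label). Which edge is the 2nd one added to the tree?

Prim, starting at 3.
Step 1: cheapest edge leaving the tree is 3–8 (7); add 8.
Step 2: cheapest edge leaving the tree is 3–7 (9); add 7.
Step 3: cheapest edge leaving the tree is 3–6 (10); add 6.
Step 4: cheapest edge leaving the tree is 1–6 (5); add 1.
Step 5: cheapest edge leaving the tree is 3–4 (11); add 4.
Step 6: cheapest edge leaving the tree is 4–9 (3); add 9.
Step 7: cheapest edge leaving the tree is 5–8 (11); add 5.
Step 8: cheapest edge leaving the tree is 2–5 (7); add 2.
The 2nd edge added is 3–7.

3-7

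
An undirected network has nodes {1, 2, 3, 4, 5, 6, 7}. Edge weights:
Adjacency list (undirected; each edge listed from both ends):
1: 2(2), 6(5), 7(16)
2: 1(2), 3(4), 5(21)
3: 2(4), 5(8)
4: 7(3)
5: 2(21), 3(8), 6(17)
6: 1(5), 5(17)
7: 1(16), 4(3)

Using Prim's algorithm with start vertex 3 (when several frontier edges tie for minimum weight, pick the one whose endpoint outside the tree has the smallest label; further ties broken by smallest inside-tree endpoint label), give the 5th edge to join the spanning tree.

Prim, starting at 3.
Step 1: cheapest edge leaving the tree is 2–3 (4); add 2.
Step 2: cheapest edge leaving the tree is 1–2 (2); add 1.
Step 3: cheapest edge leaving the tree is 1–6 (5); add 6.
Step 4: cheapest edge leaving the tree is 3–5 (8); add 5.
Step 5: cheapest edge leaving the tree is 1–7 (16); add 7.
Step 6: cheapest edge leaving the tree is 4–7 (3); add 4.
The 5th edge added is 1–7.

1-7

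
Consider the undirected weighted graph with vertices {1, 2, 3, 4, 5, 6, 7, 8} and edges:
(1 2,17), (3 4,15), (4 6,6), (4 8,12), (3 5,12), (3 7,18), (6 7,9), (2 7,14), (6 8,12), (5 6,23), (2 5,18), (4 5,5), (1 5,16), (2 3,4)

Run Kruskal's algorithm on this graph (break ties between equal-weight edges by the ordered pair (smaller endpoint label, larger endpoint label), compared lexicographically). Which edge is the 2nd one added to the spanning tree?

4-5

Kruskal's algorithm — process edges by increasing weight (ties by edge label):
2 3 (4): add — endpoints in different components.
4 5 (5): add — endpoints in different components.
4 6 (6): add — endpoints in different components.
6 7 (9): add — endpoints in different components.
3 5 (12): add — endpoints in different components.
4 8 (12): add — endpoints in different components.
6 8 (12): skip — 6 and 8 already connected.
2 7 (14): skip — 2 and 7 already connected.
3 4 (15): skip — 3 and 4 already connected.
1 5 (16): add — endpoints in different components.
The 2nd edge added is 4 5.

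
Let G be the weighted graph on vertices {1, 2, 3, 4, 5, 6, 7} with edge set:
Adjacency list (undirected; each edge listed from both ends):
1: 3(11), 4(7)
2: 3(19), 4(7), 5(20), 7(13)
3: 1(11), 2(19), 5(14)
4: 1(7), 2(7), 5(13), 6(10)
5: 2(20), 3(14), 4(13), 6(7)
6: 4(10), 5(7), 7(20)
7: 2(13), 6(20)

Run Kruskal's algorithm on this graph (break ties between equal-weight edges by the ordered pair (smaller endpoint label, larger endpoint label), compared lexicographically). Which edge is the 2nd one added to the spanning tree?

Sort edges by weight, then run Kruskal:
1—4 (7): add. Components now {1,4} {2} {3} {5} {6} {7}
2—4 (7): add. Components now {1,2,4} {3} {5} {6} {7}
5—6 (7): add. Components now {1,2,4} {3} {5,6} {7}
4—6 (10): add. Components now {1,2,4,5,6} {3} {7}
1—3 (11): add. Components now {1,2,3,4,5,6} {7}
2—7 (13): add. Components now {1,2,3,4,5,6,7}
The 2nd edge added is 2—4.

2-4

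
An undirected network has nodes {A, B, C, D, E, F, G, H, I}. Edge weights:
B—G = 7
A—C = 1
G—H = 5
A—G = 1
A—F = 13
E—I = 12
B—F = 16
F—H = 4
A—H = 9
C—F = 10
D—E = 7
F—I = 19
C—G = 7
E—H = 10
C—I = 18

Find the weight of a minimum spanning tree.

47

Kruskal: consider edges lightest-first.
A—C (1): add — endpoints in different components.
A—G (1): add — endpoints in different components.
F—H (4): add — endpoints in different components.
G—H (5): add — endpoints in different components.
B—G (7): add — endpoints in different components.
C—G (7): skip — C and G already connected.
D—E (7): add — endpoints in different components.
A—H (9): skip — A and H already connected.
C—F (10): skip — C and F already connected.
E—H (10): add — endpoints in different components.
E—I (12): add — endpoints in different components.
MST edges: A—C, A—G, F—H, G—H, B—G, D—E, E—H, E—I; total weight 1+1+4+5+7+7+10+12 = 47.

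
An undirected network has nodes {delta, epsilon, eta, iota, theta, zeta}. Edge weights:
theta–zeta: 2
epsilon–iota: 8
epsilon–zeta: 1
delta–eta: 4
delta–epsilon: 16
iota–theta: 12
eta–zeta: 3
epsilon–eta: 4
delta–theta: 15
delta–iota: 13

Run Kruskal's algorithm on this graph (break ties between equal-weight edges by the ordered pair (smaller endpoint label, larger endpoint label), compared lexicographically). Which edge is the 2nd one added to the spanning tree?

theta-zeta

Kruskal: consider edges lightest-first.
epsilon–zeta (1): add. Components now {theta} {epsilon,zeta} {iota} {delta} {eta}
theta–zeta (2): add. Components now {epsilon,theta,zeta} {iota} {delta} {eta}
eta–zeta (3): add. Components now {epsilon,eta,theta,zeta} {iota} {delta}
delta–eta (4): add. Components now {delta,epsilon,eta,theta,zeta} {iota}
epsilon–eta (4): skip — epsilon and eta already connected.
epsilon–iota (8): add. Components now {delta,epsilon,eta,iota,theta,zeta}
The 2nd edge added is theta–zeta.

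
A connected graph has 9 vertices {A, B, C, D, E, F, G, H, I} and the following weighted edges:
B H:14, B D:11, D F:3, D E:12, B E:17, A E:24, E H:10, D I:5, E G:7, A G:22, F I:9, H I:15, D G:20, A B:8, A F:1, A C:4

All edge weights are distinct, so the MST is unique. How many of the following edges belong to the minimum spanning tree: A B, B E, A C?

Kruskal's algorithm — process edges by increasing weight (ties by edge label):
A F (1): add — endpoints in different components.
D F (3): add — endpoints in different components.
A C (4): add — endpoints in different components.
D I (5): add — endpoints in different components.
E G (7): add — endpoints in different components.
A B (8): add — endpoints in different components.
F I (9): skip — F and I already connected.
E H (10): add — endpoints in different components.
B D (11): skip — B and D already connected.
D E (12): add — endpoints in different components.
MST edge set: {A F, D F, A C, D I, E G, A B, E H, D E}.
Of the listed edges, {A B, A C} are in the MST → 2.

2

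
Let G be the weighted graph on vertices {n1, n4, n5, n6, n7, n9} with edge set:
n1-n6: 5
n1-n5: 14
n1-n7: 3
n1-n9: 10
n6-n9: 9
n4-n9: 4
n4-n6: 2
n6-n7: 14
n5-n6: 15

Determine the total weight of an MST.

Prim's algorithm from n7:
Step 1: cheapest edge leaving the tree is n1-n7 (3); add n1.
Step 2: cheapest edge leaving the tree is n1-n6 (5); add n6.
Step 3: cheapest edge leaving the tree is n4-n6 (2); add n4.
Step 4: cheapest edge leaving the tree is n4-n9 (4); add n9.
Step 5: cheapest edge leaving the tree is n1-n5 (14); add n5.
MST edges: n1-n7, n1-n6, n4-n6, n4-n9, n1-n5; total weight 3+5+2+4+14 = 28.

28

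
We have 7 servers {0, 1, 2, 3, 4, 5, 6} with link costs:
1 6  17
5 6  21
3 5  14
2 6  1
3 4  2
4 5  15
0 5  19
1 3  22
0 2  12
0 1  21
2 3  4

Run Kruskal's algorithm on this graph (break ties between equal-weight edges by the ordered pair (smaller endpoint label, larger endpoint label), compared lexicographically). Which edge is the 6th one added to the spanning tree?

1-6

Kruskal's algorithm — process edges by increasing weight (ties by edge label):
2 6 (1): add — endpoints in different components.
3 4 (2): add — endpoints in different components.
2 3 (4): add — endpoints in different components.
0 2 (12): add — endpoints in different components.
3 5 (14): add — endpoints in different components.
4 5 (15): skip — 4 and 5 already connected.
1 6 (17): add — endpoints in different components.
The 6th edge added is 1 6.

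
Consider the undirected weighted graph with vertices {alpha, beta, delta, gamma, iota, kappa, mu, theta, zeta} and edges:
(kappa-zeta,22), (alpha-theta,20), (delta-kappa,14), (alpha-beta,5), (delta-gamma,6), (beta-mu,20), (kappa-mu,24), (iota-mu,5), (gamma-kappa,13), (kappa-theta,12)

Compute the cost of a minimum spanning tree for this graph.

Kruskal: consider edges lightest-first.
alpha-beta (5): add — endpoints in different components.
iota-mu (5): add — endpoints in different components.
delta-gamma (6): add — endpoints in different components.
kappa-theta (12): add — endpoints in different components.
gamma-kappa (13): add — endpoints in different components.
delta-kappa (14): skip — kappa and delta already connected.
alpha-theta (20): add — endpoints in different components.
beta-mu (20): add — endpoints in different components.
kappa-zeta (22): add — endpoints in different components.
MST edges: alpha-beta, iota-mu, delta-gamma, kappa-theta, gamma-kappa, alpha-theta, beta-mu, kappa-zeta; total weight 5+5+6+12+13+20+20+22 = 103.

103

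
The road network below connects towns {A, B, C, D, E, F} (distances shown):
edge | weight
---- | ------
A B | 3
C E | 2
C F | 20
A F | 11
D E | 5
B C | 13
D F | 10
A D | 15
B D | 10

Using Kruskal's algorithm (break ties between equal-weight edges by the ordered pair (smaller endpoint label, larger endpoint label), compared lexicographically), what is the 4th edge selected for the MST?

B-D

Kruskal's algorithm — process edges by increasing weight (ties by edge label):
C E (2): add — endpoints in different components.
A B (3): add — endpoints in different components.
D E (5): add — endpoints in different components.
B D (10): add — endpoints in different components.
D F (10): add — endpoints in different components.
The 4th edge added is B D.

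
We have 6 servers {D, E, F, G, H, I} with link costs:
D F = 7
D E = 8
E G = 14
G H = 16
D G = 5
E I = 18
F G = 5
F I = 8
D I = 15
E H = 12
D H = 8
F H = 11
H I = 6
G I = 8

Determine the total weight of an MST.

Prim's algorithm from D:
Step 1: cheapest edge leaving the tree is D G (5); add G.
Step 2: cheapest edge leaving the tree is F G (5); add F.
Step 3: cheapest edge leaving the tree is D E (8); add E.
Step 4: cheapest edge leaving the tree is D H (8); add H.
Step 5: cheapest edge leaving the tree is H I (6); add I.
MST edges: D G, F G, D E, D H, H I; total weight 5+5+8+8+6 = 32.

32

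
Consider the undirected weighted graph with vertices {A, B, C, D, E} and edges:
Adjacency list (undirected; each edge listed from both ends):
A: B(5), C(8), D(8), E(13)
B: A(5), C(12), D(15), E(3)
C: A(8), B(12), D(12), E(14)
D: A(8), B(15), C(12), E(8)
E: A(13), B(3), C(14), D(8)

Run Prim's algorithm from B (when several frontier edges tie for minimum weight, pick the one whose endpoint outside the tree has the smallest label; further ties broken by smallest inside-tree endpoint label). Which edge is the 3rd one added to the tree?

A-C

Grow the tree from B using Prim:
Step 1: cheapest edge leaving the tree is B—E (3); add E.
Step 2: cheapest edge leaving the tree is A—B (5); add A.
Step 3: cheapest edge leaving the tree is A—C (8); add C.
Step 4: cheapest edge leaving the tree is A—D (8); add D.
The 3rd edge added is A—C.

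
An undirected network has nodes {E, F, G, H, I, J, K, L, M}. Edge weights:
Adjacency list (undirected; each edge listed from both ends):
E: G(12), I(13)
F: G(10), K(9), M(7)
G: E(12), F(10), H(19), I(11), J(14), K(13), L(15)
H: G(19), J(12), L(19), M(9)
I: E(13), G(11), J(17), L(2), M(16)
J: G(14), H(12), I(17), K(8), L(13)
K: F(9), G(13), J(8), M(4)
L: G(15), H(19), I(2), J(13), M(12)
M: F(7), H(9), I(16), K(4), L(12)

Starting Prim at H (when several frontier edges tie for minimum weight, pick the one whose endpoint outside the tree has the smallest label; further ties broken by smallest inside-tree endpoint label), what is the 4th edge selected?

J-K

Prim, starting at H.
Step 1: cheapest edge leaving the tree is H–M (9); add M.
Step 2: cheapest edge leaving the tree is K–M (4); add K.
Step 3: cheapest edge leaving the tree is F–M (7); add F.
Step 4: cheapest edge leaving the tree is J–K (8); add J.
Step 5: cheapest edge leaving the tree is F–G (10); add G.
Step 6: cheapest edge leaving the tree is G–I (11); add I.
Step 7: cheapest edge leaving the tree is I–L (2); add L.
Step 8: cheapest edge leaving the tree is E–G (12); add E.
The 4th edge added is J–K.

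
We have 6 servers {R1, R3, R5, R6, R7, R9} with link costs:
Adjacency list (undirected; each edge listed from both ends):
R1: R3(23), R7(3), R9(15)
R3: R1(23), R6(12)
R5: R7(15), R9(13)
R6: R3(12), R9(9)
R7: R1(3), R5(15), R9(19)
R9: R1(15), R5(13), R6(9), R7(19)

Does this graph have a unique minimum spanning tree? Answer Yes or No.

Kruskal's algorithm — process edges by increasing weight (ties by edge label):
R1-R7 (3): add — endpoints in different components.
R6-R9 (9): add — endpoints in different components.
R3-R6 (12): add — endpoints in different components.
R5-R9 (13): add — endpoints in different components.
R1-R9 (15): add — endpoints in different components.
Non-tree edge R5-R7 has weight 15, equal to the heaviest edge on its tree cycle — swapping gives another MST of the same weight. Not unique.

No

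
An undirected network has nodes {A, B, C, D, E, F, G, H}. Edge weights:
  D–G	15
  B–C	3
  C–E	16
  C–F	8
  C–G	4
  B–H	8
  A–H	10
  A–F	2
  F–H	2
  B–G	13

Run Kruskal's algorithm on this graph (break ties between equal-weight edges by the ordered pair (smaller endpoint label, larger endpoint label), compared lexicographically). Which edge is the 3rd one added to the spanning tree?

B-C

Sort edges by weight, then run Kruskal:
A–F (2): add — endpoints in different components.
F–H (2): add — endpoints in different components.
B–C (3): add — endpoints in different components.
C–G (4): add — endpoints in different components.
B–H (8): add — endpoints in different components.
C–F (8): skip — C and F already connected.
A–H (10): skip — A and H already connected.
B–G (13): skip — B and G already connected.
D–G (15): add — endpoints in different components.
C–E (16): add — endpoints in different components.
The 3rd edge added is B–C.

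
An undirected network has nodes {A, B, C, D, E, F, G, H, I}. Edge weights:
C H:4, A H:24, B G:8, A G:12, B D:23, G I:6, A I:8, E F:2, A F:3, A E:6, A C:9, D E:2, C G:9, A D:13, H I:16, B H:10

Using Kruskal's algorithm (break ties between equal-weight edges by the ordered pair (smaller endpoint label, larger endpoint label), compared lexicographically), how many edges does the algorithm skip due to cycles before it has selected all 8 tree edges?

1

Sort edges by weight, then run Kruskal:
D E (2): add — endpoints in different components.
E F (2): add — endpoints in different components.
A F (3): add — endpoints in different components.
C H (4): add — endpoints in different components.
A E (6): skip — A and E already connected.
G I (6): add — endpoints in different components.
A I (8): add — endpoints in different components.
B G (8): add — endpoints in different components.
A C (9): add — endpoints in different components.
Edges rejected before the tree was complete: 1.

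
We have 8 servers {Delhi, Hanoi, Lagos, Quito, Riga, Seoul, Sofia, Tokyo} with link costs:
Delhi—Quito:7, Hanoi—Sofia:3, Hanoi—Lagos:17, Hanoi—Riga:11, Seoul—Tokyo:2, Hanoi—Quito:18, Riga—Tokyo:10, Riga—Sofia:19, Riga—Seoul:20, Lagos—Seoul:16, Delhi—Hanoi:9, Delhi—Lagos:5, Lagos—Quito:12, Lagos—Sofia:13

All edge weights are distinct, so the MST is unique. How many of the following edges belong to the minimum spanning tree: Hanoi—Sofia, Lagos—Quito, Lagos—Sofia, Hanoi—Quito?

1

Sort edges by weight, then run Kruskal:
Seoul—Tokyo (2): add — endpoints in different components.
Hanoi—Sofia (3): add — endpoints in different components.
Delhi—Lagos (5): add — endpoints in different components.
Delhi—Quito (7): add — endpoints in different components.
Delhi—Hanoi (9): add — endpoints in different components.
Riga—Tokyo (10): add — endpoints in different components.
Hanoi—Riga (11): add — endpoints in different components.
MST edge set: {Seoul—Tokyo, Hanoi—Sofia, Delhi—Lagos, Delhi—Quito, Delhi—Hanoi, Riga—Tokyo, Hanoi—Riga}.
Of the listed edges, {Hanoi—Sofia} are in the MST → 1.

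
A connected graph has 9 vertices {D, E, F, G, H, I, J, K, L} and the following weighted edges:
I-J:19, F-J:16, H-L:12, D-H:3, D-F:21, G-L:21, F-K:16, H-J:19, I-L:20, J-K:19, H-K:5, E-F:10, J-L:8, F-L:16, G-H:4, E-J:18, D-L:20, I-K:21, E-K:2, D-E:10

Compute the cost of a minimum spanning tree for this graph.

63

Grow the tree from H using Prim:
Step 1: cheapest edge leaving the tree is D-H (3); add D.
Step 2: cheapest edge leaving the tree is G-H (4); add G.
Step 3: cheapest edge leaving the tree is H-K (5); add K.
Step 4: cheapest edge leaving the tree is E-K (2); add E.
Step 5: cheapest edge leaving the tree is E-F (10); add F.
Step 6: cheapest edge leaving the tree is H-L (12); add L.
Step 7: cheapest edge leaving the tree is J-L (8); add J.
Step 8: cheapest edge leaving the tree is I-J (19); add I.
MST edges: D-H, G-H, H-K, E-K, E-F, H-L, J-L, I-J; total weight 3+4+5+2+10+12+8+19 = 63.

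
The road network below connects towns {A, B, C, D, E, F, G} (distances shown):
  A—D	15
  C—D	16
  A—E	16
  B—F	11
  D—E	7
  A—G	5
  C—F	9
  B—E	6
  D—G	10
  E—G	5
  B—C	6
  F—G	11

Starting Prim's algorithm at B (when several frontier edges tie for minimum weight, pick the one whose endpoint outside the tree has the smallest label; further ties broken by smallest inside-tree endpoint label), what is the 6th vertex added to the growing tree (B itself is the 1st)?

D

Grow the tree from B using Prim:
Step 1: frontier [B—C 6, B—E 6, B—F 11] → take B—C (6); add C.
Step 2: frontier [B—E 6, B—F 11, C—F 9, C—D 16] → take B—E (6); add E.
Step 3: frontier [B—F 11, C—F 9, C—D 16, E—G 5, D—E 7, A—E 16] → take E—G (5); add G.
Step 4: frontier [B—F 11, C—F 9, C—D 16, D—E 7, A—E 16, A—G 5, D—G 10, F—G 11] → take A—G (5); add A.
Step 5: frontier [A—D 15, B—F 11, C—F 9, C—D 16, D—E 7, D—G 10, F—G 11] → take D—E (7); add D.
Step 6: frontier [B—F 11, C—F 9, F—G 11] → take C—F (9); add F.
Vertex order: B, C, E, G, A, D, F. The 6th vertex is D.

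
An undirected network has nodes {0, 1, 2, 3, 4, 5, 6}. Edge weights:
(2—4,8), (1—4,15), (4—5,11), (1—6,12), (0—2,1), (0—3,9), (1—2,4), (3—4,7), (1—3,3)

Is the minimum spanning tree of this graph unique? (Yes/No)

Sort edges by weight, then run Kruskal:
0—2 (1): add. Components now {0,2} {1} {3} {4} {5} {6}
1—3 (3): add. Components now {0,2} {1,3} {4} {5} {6}
1—2 (4): add. Components now {0,1,2,3} {4} {5} {6}
3—4 (7): add. Components now {0,1,2,3,4} {5} {6}
2—4 (8): skip — 2 and 4 already connected.
0—3 (9): skip — 0 and 3 already connected.
4—5 (11): add. Components now {0,1,2,3,4,5} {6}
1—6 (12): add. Components now {0,1,2,3,4,5,6}
Every non-tree edge has weight strictly greater than the heaviest edge on the tree path between its endpoints, so the MST is unique.

Yes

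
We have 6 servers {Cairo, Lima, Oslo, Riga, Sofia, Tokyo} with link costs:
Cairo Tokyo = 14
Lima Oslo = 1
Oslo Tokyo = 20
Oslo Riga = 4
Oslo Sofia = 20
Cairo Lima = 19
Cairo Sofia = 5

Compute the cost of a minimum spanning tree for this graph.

43

Sort edges by weight, then run Kruskal:
Lima Oslo (1): add — endpoints in different components.
Oslo Riga (4): add — endpoints in different components.
Cairo Sofia (5): add — endpoints in different components.
Cairo Tokyo (14): add — endpoints in different components.
Cairo Lima (19): add — endpoints in different components.
MST edges: Lima Oslo, Oslo Riga, Cairo Sofia, Cairo Tokyo, Cairo Lima; total weight 1+4+5+14+19 = 43.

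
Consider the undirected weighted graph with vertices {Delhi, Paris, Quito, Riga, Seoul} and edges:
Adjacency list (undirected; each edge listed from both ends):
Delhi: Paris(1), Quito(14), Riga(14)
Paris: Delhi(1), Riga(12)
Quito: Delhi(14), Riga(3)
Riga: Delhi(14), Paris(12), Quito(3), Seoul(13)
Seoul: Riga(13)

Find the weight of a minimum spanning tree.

Prim, starting at Delhi.
Step 1: frontier [Delhi Paris 1, Delhi Quito 14, Delhi Riga 14] → take Delhi Paris (1); add Paris.
Step 2: frontier [Delhi Quito 14, Delhi Riga 14, Paris Riga 12] → take Paris Riga (12); add Riga.
Step 3: frontier [Delhi Quito 14, Quito Riga 3, Riga Seoul 13] → take Quito Riga (3); add Quito.
Step 4: frontier [Riga Seoul 13] → take Riga Seoul (13); add Seoul.
MST edges: Delhi Paris, Paris Riga, Quito Riga, Riga Seoul; total weight 1+12+3+13 = 29.

29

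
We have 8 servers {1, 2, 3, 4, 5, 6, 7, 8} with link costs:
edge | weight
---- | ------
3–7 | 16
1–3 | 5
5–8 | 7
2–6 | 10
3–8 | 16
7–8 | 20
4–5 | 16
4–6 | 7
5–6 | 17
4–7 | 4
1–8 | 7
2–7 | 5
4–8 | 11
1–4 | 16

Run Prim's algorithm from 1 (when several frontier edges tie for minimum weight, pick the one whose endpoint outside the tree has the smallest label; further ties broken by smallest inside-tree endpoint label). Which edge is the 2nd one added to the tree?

1-8

Prim's algorithm from 1:
Step 1: frontier [1–3 5, 1–8 7, 1–4 16] → take 1–3 (5); add 3.
Step 2: frontier [1–8 7, 1–4 16, 3–7 16, 3–8 16] → take 1–8 (7); add 8.
Step 3: frontier [1–4 16, 3–7 16, 5–8 7, 4–8 11, 7–8 20] → take 5–8 (7); add 5.
Step 4: frontier [1–4 16, 3–7 16, 4–5 16, 5–6 17, 4–8 11, 7–8 20] → take 4–8 (11); add 4.
Step 5: frontier [3–7 16, 4–7 4, 4–6 7, 5–6 17, 7–8 20] → take 4–7 (4); add 7.
Step 6: frontier [4–6 7, 5–6 17, 2–7 5] → take 2–7 (5); add 2.
Step 7: frontier [2–6 10, 4–6 7, 5–6 17] → take 4–6 (7); add 6.
The 2nd edge added is 1–8.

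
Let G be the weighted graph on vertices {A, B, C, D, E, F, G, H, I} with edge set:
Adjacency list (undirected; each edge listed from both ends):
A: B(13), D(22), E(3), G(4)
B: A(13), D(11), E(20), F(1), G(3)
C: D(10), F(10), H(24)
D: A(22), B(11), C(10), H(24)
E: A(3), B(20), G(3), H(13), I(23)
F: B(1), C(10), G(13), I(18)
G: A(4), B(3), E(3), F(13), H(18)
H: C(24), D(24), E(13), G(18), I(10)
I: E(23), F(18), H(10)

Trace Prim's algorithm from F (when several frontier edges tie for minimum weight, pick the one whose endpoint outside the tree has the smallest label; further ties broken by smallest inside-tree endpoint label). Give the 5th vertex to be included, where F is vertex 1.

A

Prim's algorithm from F:
Step 1: cheapest edge leaving the tree is B-F (1); add B.
Step 2: cheapest edge leaving the tree is B-G (3); add G.
Step 3: cheapest edge leaving the tree is E-G (3); add E.
Step 4: cheapest edge leaving the tree is A-E (3); add A.
Step 5: cheapest edge leaving the tree is C-F (10); add C.
Step 6: cheapest edge leaving the tree is C-D (10); add D.
Step 7: cheapest edge leaving the tree is E-H (13); add H.
Step 8: cheapest edge leaving the tree is H-I (10); add I.
Vertex order: F, B, G, E, A, C, D, H, I. The 5th vertex is A.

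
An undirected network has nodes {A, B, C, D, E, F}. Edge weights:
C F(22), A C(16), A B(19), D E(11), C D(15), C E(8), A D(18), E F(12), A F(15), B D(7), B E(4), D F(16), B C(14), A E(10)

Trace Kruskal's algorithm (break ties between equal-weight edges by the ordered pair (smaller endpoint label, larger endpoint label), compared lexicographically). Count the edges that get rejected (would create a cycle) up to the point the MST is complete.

1

Kruskal's algorithm — process edges by increasing weight (ties by edge label):
B E (4): add — endpoints in different components.
B D (7): add — endpoints in different components.
C E (8): add — endpoints in different components.
A E (10): add — endpoints in different components.
D E (11): skip — D and E already connected.
E F (12): add — endpoints in different components.
Edges rejected before the tree was complete: 1.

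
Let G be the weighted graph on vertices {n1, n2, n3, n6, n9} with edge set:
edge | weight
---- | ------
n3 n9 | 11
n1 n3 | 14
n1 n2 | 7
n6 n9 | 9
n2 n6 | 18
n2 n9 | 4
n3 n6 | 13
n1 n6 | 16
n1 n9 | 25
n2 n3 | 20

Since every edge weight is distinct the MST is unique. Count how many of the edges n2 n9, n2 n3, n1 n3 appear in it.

Sort edges by weight, then run Kruskal:
n2 n9 (4): add — endpoints in different components.
n1 n2 (7): add — endpoints in different components.
n6 n9 (9): add — endpoints in different components.
n3 n9 (11): add — endpoints in different components.
MST edge set: {n2 n9, n1 n2, n6 n9, n3 n9}.
Of the listed edges, {n2 n9} are in the MST → 1.

1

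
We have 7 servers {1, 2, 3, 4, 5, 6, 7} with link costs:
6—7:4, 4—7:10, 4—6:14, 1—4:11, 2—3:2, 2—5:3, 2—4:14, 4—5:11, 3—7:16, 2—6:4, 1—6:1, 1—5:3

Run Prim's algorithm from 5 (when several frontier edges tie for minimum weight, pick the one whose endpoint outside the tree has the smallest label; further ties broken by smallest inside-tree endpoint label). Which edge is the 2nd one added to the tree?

1-6

Prim's algorithm from 5:
Step 1: frontier [1—5 3, 2—5 3, 4—5 11] → take 1—5 (3); add 1.
Step 2: frontier [1—6 1, 1—4 11, 2—5 3, 4—5 11] → take 1—6 (1); add 6.
Step 3: frontier [1—4 11, 2—5 3, 4—5 11, 2—6 4, 6—7 4, 4—6 14] → take 2—5 (3); add 2.
Step 4: frontier [1—4 11, 2—3 2, 2—4 14, 4—5 11, 6—7 4, 4—6 14] → take 2—3 (2); add 3.
Step 5: frontier [1—4 11, 2—4 14, 3—7 16, 4—5 11, 6—7 4, 4—6 14] → take 6—7 (4); add 7.
Step 6: frontier [1—4 11, 2—4 14, 4—5 11, 4—6 14, 4—7 10] → take 4—7 (10); add 4.
The 2nd edge added is 1—6.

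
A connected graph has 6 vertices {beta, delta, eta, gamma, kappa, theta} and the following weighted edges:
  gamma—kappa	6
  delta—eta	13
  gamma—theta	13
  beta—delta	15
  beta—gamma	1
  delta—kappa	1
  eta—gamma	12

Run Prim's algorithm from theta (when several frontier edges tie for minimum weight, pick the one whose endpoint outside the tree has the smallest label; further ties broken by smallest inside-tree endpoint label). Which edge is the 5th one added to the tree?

eta-gamma

Prim's algorithm from theta:
Step 1: cheapest edge leaving the tree is gamma—theta (13); add gamma.
Step 2: cheapest edge leaving the tree is beta—gamma (1); add beta.
Step 3: cheapest edge leaving the tree is gamma—kappa (6); add kappa.
Step 4: cheapest edge leaving the tree is delta—kappa (1); add delta.
Step 5: cheapest edge leaving the tree is eta—gamma (12); add eta.
The 5th edge added is eta—gamma.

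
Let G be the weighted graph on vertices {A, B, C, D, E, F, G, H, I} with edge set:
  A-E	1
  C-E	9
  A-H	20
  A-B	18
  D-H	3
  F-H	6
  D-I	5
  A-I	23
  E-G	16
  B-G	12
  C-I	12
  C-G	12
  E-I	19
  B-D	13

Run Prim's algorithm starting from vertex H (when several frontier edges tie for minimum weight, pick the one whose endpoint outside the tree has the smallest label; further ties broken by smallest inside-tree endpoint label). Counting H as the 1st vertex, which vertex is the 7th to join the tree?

A

Grow the tree from H using Prim:
Step 1: cheapest edge leaving the tree is D-H (3); add D.
Step 2: cheapest edge leaving the tree is D-I (5); add I.
Step 3: cheapest edge leaving the tree is F-H (6); add F.
Step 4: cheapest edge leaving the tree is C-I (12); add C.
Step 5: cheapest edge leaving the tree is C-E (9); add E.
Step 6: cheapest edge leaving the tree is A-E (1); add A.
Step 7: cheapest edge leaving the tree is C-G (12); add G.
Step 8: cheapest edge leaving the tree is B-G (12); add B.
Vertex order: H, D, I, F, C, E, A, G, B. The 7th vertex is A.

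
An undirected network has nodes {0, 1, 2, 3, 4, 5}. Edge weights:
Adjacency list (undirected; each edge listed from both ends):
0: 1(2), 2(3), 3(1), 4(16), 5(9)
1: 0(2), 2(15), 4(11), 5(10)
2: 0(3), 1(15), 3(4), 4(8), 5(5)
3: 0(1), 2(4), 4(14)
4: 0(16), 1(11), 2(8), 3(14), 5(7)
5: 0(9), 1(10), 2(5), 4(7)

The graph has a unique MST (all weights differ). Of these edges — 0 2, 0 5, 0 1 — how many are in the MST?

2

Sort edges by weight, then run Kruskal:
0 3 (1): add — endpoints in different components.
0 1 (2): add — endpoints in different components.
0 2 (3): add — endpoints in different components.
2 3 (4): skip — 2 and 3 already connected.
2 5 (5): add — endpoints in different components.
4 5 (7): add — endpoints in different components.
MST edge set: {0 3, 0 1, 0 2, 2 5, 4 5}.
Of the listed edges, {0 2, 0 1} are in the MST → 2.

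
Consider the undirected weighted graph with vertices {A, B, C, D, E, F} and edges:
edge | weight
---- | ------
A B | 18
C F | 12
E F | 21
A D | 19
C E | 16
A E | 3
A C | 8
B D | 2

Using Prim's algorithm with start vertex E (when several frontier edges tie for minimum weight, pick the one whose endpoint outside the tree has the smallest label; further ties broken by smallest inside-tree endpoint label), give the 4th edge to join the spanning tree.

Prim, starting at E.
Step 1: cheapest edge leaving the tree is A E (3); add A.
Step 2: cheapest edge leaving the tree is A C (8); add C.
Step 3: cheapest edge leaving the tree is C F (12); add F.
Step 4: cheapest edge leaving the tree is A B (18); add B.
Step 5: cheapest edge leaving the tree is B D (2); add D.
The 4th edge added is A B.

A-B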